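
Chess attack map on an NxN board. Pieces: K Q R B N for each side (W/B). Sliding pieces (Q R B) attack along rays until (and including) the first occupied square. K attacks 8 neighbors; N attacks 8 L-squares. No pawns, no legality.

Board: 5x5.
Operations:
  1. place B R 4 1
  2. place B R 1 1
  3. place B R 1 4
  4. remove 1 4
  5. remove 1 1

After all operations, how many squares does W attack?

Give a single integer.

Answer: 0

Derivation:
Op 1: place BR@(4,1)
Op 2: place BR@(1,1)
Op 3: place BR@(1,4)
Op 4: remove (1,4)
Op 5: remove (1,1)
Per-piece attacks for W:
Union (0 distinct): (none)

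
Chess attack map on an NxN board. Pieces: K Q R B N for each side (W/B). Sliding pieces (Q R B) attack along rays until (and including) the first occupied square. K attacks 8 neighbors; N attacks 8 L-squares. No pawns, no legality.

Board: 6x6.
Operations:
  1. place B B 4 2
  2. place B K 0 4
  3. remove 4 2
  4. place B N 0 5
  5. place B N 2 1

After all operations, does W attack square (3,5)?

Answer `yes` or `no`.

Answer: no

Derivation:
Op 1: place BB@(4,2)
Op 2: place BK@(0,4)
Op 3: remove (4,2)
Op 4: place BN@(0,5)
Op 5: place BN@(2,1)
Per-piece attacks for W:
W attacks (3,5): no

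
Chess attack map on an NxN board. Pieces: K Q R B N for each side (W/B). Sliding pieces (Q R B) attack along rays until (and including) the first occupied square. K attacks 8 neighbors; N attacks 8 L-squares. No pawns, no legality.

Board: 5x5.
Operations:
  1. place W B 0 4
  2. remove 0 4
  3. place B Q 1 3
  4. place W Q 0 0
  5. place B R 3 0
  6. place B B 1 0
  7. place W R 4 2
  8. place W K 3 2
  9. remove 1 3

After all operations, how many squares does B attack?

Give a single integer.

Op 1: place WB@(0,4)
Op 2: remove (0,4)
Op 3: place BQ@(1,3)
Op 4: place WQ@(0,0)
Op 5: place BR@(3,0)
Op 6: place BB@(1,0)
Op 7: place WR@(4,2)
Op 8: place WK@(3,2)
Op 9: remove (1,3)
Per-piece attacks for B:
  BB@(1,0): attacks (2,1) (3,2) (0,1) [ray(1,1) blocked at (3,2)]
  BR@(3,0): attacks (3,1) (3,2) (4,0) (2,0) (1,0) [ray(0,1) blocked at (3,2); ray(-1,0) blocked at (1,0)]
Union (7 distinct): (0,1) (1,0) (2,0) (2,1) (3,1) (3,2) (4,0)

Answer: 7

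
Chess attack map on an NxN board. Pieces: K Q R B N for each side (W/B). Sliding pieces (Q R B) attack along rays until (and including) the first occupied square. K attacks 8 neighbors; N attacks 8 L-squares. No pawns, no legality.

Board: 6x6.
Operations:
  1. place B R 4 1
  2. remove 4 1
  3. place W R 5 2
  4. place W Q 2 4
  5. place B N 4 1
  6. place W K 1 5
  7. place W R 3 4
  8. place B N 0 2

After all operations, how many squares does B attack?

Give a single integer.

Answer: 8

Derivation:
Op 1: place BR@(4,1)
Op 2: remove (4,1)
Op 3: place WR@(5,2)
Op 4: place WQ@(2,4)
Op 5: place BN@(4,1)
Op 6: place WK@(1,5)
Op 7: place WR@(3,4)
Op 8: place BN@(0,2)
Per-piece attacks for B:
  BN@(0,2): attacks (1,4) (2,3) (1,0) (2,1)
  BN@(4,1): attacks (5,3) (3,3) (2,2) (2,0)
Union (8 distinct): (1,0) (1,4) (2,0) (2,1) (2,2) (2,3) (3,3) (5,3)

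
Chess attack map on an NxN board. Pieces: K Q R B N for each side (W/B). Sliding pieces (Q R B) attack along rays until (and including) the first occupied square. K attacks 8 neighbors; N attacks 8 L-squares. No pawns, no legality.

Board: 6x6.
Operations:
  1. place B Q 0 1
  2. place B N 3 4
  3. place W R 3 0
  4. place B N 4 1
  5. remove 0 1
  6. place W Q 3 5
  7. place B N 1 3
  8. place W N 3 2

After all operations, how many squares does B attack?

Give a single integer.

Answer: 14

Derivation:
Op 1: place BQ@(0,1)
Op 2: place BN@(3,4)
Op 3: place WR@(3,0)
Op 4: place BN@(4,1)
Op 5: remove (0,1)
Op 6: place WQ@(3,5)
Op 7: place BN@(1,3)
Op 8: place WN@(3,2)
Per-piece attacks for B:
  BN@(1,3): attacks (2,5) (3,4) (0,5) (2,1) (3,2) (0,1)
  BN@(3,4): attacks (5,5) (1,5) (4,2) (5,3) (2,2) (1,3)
  BN@(4,1): attacks (5,3) (3,3) (2,2) (2,0)
Union (14 distinct): (0,1) (0,5) (1,3) (1,5) (2,0) (2,1) (2,2) (2,5) (3,2) (3,3) (3,4) (4,2) (5,3) (5,5)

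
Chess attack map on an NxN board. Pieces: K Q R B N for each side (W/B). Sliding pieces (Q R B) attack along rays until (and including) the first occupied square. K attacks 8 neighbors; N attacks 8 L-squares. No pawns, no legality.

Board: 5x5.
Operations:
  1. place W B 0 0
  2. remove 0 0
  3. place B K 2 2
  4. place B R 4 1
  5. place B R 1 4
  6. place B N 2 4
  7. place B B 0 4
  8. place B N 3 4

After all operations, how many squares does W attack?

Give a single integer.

Answer: 0

Derivation:
Op 1: place WB@(0,0)
Op 2: remove (0,0)
Op 3: place BK@(2,2)
Op 4: place BR@(4,1)
Op 5: place BR@(1,4)
Op 6: place BN@(2,4)
Op 7: place BB@(0,4)
Op 8: place BN@(3,4)
Per-piece attacks for W:
Union (0 distinct): (none)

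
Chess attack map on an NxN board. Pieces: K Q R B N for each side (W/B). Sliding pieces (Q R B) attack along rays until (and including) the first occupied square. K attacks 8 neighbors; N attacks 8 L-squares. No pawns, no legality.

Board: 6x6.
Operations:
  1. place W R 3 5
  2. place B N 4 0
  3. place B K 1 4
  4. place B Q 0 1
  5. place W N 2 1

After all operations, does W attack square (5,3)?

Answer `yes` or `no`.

Answer: no

Derivation:
Op 1: place WR@(3,5)
Op 2: place BN@(4,0)
Op 3: place BK@(1,4)
Op 4: place BQ@(0,1)
Op 5: place WN@(2,1)
Per-piece attacks for W:
  WN@(2,1): attacks (3,3) (4,2) (1,3) (0,2) (4,0) (0,0)
  WR@(3,5): attacks (3,4) (3,3) (3,2) (3,1) (3,0) (4,5) (5,5) (2,5) (1,5) (0,5)
W attacks (5,3): no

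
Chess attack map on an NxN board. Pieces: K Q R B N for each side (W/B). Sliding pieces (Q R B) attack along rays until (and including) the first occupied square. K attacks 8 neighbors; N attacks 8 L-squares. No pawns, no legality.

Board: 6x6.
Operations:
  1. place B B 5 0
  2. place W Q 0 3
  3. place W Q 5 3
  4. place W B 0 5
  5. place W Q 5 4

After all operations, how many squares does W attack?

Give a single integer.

Answer: 32

Derivation:
Op 1: place BB@(5,0)
Op 2: place WQ@(0,3)
Op 3: place WQ@(5,3)
Op 4: place WB@(0,5)
Op 5: place WQ@(5,4)
Per-piece attacks for W:
  WQ@(0,3): attacks (0,4) (0,5) (0,2) (0,1) (0,0) (1,3) (2,3) (3,3) (4,3) (5,3) (1,4) (2,5) (1,2) (2,1) (3,0) [ray(0,1) blocked at (0,5); ray(1,0) blocked at (5,3)]
  WB@(0,5): attacks (1,4) (2,3) (3,2) (4,1) (5,0) [ray(1,-1) blocked at (5,0)]
  WQ@(5,3): attacks (5,4) (5,2) (5,1) (5,0) (4,3) (3,3) (2,3) (1,3) (0,3) (4,4) (3,5) (4,2) (3,1) (2,0) [ray(0,1) blocked at (5,4); ray(0,-1) blocked at (5,0); ray(-1,0) blocked at (0,3)]
  WQ@(5,4): attacks (5,5) (5,3) (4,4) (3,4) (2,4) (1,4) (0,4) (4,5) (4,3) (3,2) (2,1) (1,0) [ray(0,-1) blocked at (5,3)]
Union (32 distinct): (0,0) (0,1) (0,2) (0,3) (0,4) (0,5) (1,0) (1,2) (1,3) (1,4) (2,0) (2,1) (2,3) (2,4) (2,5) (3,0) (3,1) (3,2) (3,3) (3,4) (3,5) (4,1) (4,2) (4,3) (4,4) (4,5) (5,0) (5,1) (5,2) (5,3) (5,4) (5,5)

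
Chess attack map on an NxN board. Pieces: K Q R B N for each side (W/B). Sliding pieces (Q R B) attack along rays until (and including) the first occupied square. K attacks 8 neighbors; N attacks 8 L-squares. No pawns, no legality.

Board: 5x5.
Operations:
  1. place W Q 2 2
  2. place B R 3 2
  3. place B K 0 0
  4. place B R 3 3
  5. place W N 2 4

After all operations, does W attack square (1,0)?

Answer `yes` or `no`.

Answer: no

Derivation:
Op 1: place WQ@(2,2)
Op 2: place BR@(3,2)
Op 3: place BK@(0,0)
Op 4: place BR@(3,3)
Op 5: place WN@(2,4)
Per-piece attacks for W:
  WQ@(2,2): attacks (2,3) (2,4) (2,1) (2,0) (3,2) (1,2) (0,2) (3,3) (3,1) (4,0) (1,3) (0,4) (1,1) (0,0) [ray(0,1) blocked at (2,4); ray(1,0) blocked at (3,2); ray(1,1) blocked at (3,3); ray(-1,-1) blocked at (0,0)]
  WN@(2,4): attacks (3,2) (4,3) (1,2) (0,3)
W attacks (1,0): no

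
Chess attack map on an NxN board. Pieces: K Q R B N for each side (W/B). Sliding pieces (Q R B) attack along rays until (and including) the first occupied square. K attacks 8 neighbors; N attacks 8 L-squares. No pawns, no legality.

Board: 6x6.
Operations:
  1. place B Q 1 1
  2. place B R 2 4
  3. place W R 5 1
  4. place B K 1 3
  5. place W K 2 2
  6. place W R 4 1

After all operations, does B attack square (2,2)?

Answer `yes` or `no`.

Op 1: place BQ@(1,1)
Op 2: place BR@(2,4)
Op 3: place WR@(5,1)
Op 4: place BK@(1,3)
Op 5: place WK@(2,2)
Op 6: place WR@(4,1)
Per-piece attacks for B:
  BQ@(1,1): attacks (1,2) (1,3) (1,0) (2,1) (3,1) (4,1) (0,1) (2,2) (2,0) (0,2) (0,0) [ray(0,1) blocked at (1,3); ray(1,0) blocked at (4,1); ray(1,1) blocked at (2,2)]
  BK@(1,3): attacks (1,4) (1,2) (2,3) (0,3) (2,4) (2,2) (0,4) (0,2)
  BR@(2,4): attacks (2,5) (2,3) (2,2) (3,4) (4,4) (5,4) (1,4) (0,4) [ray(0,-1) blocked at (2,2)]
B attacks (2,2): yes

Answer: yes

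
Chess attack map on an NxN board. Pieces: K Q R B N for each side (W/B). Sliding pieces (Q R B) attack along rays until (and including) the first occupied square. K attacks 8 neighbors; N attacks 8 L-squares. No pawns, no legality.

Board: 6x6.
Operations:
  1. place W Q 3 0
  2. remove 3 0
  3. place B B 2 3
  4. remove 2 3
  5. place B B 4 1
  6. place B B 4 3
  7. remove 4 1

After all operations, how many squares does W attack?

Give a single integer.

Answer: 0

Derivation:
Op 1: place WQ@(3,0)
Op 2: remove (3,0)
Op 3: place BB@(2,3)
Op 4: remove (2,3)
Op 5: place BB@(4,1)
Op 6: place BB@(4,3)
Op 7: remove (4,1)
Per-piece attacks for W:
Union (0 distinct): (none)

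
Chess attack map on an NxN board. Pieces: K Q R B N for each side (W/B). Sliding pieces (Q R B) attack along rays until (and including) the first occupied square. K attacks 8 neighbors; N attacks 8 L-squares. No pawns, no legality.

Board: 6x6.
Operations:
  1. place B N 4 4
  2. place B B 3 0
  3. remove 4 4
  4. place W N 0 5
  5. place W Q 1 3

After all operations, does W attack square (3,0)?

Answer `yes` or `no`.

Op 1: place BN@(4,4)
Op 2: place BB@(3,0)
Op 3: remove (4,4)
Op 4: place WN@(0,5)
Op 5: place WQ@(1,3)
Per-piece attacks for W:
  WN@(0,5): attacks (1,3) (2,4)
  WQ@(1,3): attacks (1,4) (1,5) (1,2) (1,1) (1,0) (2,3) (3,3) (4,3) (5,3) (0,3) (2,4) (3,5) (2,2) (3,1) (4,0) (0,4) (0,2)
W attacks (3,0): no

Answer: no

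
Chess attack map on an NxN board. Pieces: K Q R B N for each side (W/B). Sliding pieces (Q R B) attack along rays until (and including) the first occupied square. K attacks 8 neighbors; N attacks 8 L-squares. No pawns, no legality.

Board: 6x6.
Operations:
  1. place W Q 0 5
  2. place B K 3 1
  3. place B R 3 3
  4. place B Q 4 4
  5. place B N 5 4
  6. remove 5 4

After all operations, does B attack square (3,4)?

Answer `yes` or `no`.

Op 1: place WQ@(0,5)
Op 2: place BK@(3,1)
Op 3: place BR@(3,3)
Op 4: place BQ@(4,4)
Op 5: place BN@(5,4)
Op 6: remove (5,4)
Per-piece attacks for B:
  BK@(3,1): attacks (3,2) (3,0) (4,1) (2,1) (4,2) (4,0) (2,2) (2,0)
  BR@(3,3): attacks (3,4) (3,5) (3,2) (3,1) (4,3) (5,3) (2,3) (1,3) (0,3) [ray(0,-1) blocked at (3,1)]
  BQ@(4,4): attacks (4,5) (4,3) (4,2) (4,1) (4,0) (5,4) (3,4) (2,4) (1,4) (0,4) (5,5) (5,3) (3,5) (3,3) [ray(-1,-1) blocked at (3,3)]
B attacks (3,4): yes

Answer: yes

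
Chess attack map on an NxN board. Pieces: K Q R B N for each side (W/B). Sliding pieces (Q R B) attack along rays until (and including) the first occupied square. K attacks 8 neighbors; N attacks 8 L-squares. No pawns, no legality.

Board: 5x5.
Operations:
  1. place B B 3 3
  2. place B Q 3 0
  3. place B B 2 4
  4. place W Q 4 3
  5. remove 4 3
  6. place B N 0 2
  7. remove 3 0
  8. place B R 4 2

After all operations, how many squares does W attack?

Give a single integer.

Op 1: place BB@(3,3)
Op 2: place BQ@(3,0)
Op 3: place BB@(2,4)
Op 4: place WQ@(4,3)
Op 5: remove (4,3)
Op 6: place BN@(0,2)
Op 7: remove (3,0)
Op 8: place BR@(4,2)
Per-piece attacks for W:
Union (0 distinct): (none)

Answer: 0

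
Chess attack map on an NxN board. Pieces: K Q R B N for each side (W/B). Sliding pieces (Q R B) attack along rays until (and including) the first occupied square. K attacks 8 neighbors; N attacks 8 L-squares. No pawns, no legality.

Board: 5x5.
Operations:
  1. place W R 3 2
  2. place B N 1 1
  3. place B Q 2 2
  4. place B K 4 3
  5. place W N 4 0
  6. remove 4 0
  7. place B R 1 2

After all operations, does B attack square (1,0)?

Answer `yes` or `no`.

Answer: no

Derivation:
Op 1: place WR@(3,2)
Op 2: place BN@(1,1)
Op 3: place BQ@(2,2)
Op 4: place BK@(4,3)
Op 5: place WN@(4,0)
Op 6: remove (4,0)
Op 7: place BR@(1,2)
Per-piece attacks for B:
  BN@(1,1): attacks (2,3) (3,2) (0,3) (3,0)
  BR@(1,2): attacks (1,3) (1,4) (1,1) (2,2) (0,2) [ray(0,-1) blocked at (1,1); ray(1,0) blocked at (2,2)]
  BQ@(2,2): attacks (2,3) (2,4) (2,1) (2,0) (3,2) (1,2) (3,3) (4,4) (3,1) (4,0) (1,3) (0,4) (1,1) [ray(1,0) blocked at (3,2); ray(-1,0) blocked at (1,2); ray(-1,-1) blocked at (1,1)]
  BK@(4,3): attacks (4,4) (4,2) (3,3) (3,4) (3,2)
B attacks (1,0): no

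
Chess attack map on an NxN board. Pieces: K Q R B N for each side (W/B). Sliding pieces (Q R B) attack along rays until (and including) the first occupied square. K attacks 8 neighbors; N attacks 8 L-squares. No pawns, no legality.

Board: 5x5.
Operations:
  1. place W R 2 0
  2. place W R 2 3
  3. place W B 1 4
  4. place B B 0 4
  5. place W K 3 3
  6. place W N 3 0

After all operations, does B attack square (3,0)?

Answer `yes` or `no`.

Answer: no

Derivation:
Op 1: place WR@(2,0)
Op 2: place WR@(2,3)
Op 3: place WB@(1,4)
Op 4: place BB@(0,4)
Op 5: place WK@(3,3)
Op 6: place WN@(3,0)
Per-piece attacks for B:
  BB@(0,4): attacks (1,3) (2,2) (3,1) (4,0)
B attacks (3,0): no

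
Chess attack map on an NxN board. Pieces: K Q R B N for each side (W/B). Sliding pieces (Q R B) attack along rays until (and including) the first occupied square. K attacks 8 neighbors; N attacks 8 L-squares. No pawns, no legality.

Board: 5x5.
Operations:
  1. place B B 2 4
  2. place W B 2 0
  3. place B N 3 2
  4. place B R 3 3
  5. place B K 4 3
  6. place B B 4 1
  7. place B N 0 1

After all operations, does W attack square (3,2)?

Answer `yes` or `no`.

Answer: no

Derivation:
Op 1: place BB@(2,4)
Op 2: place WB@(2,0)
Op 3: place BN@(3,2)
Op 4: place BR@(3,3)
Op 5: place BK@(4,3)
Op 6: place BB@(4,1)
Op 7: place BN@(0,1)
Per-piece attacks for W:
  WB@(2,0): attacks (3,1) (4,2) (1,1) (0,2)
W attacks (3,2): no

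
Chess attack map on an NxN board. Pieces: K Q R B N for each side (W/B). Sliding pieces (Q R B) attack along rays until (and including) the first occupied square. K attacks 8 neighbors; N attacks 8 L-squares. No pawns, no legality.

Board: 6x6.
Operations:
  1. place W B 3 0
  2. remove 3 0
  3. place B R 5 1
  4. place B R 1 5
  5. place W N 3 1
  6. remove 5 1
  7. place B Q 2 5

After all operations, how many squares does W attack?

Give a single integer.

Op 1: place WB@(3,0)
Op 2: remove (3,0)
Op 3: place BR@(5,1)
Op 4: place BR@(1,5)
Op 5: place WN@(3,1)
Op 6: remove (5,1)
Op 7: place BQ@(2,5)
Per-piece attacks for W:
  WN@(3,1): attacks (4,3) (5,2) (2,3) (1,2) (5,0) (1,0)
Union (6 distinct): (1,0) (1,2) (2,3) (4,3) (5,0) (5,2)

Answer: 6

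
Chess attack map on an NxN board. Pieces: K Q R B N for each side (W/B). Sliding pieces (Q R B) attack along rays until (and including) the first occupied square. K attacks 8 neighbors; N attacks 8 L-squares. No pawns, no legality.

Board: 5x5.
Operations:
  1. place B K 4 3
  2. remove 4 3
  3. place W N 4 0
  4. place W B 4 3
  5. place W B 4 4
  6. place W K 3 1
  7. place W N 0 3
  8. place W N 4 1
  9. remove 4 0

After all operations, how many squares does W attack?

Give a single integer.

Op 1: place BK@(4,3)
Op 2: remove (4,3)
Op 3: place WN@(4,0)
Op 4: place WB@(4,3)
Op 5: place WB@(4,4)
Op 6: place WK@(3,1)
Op 7: place WN@(0,3)
Op 8: place WN@(4,1)
Op 9: remove (4,0)
Per-piece attacks for W:
  WN@(0,3): attacks (2,4) (1,1) (2,2)
  WK@(3,1): attacks (3,2) (3,0) (4,1) (2,1) (4,2) (4,0) (2,2) (2,0)
  WN@(4,1): attacks (3,3) (2,2) (2,0)
  WB@(4,3): attacks (3,4) (3,2) (2,1) (1,0)
  WB@(4,4): attacks (3,3) (2,2) (1,1) (0,0)
Union (14 distinct): (0,0) (1,0) (1,1) (2,0) (2,1) (2,2) (2,4) (3,0) (3,2) (3,3) (3,4) (4,0) (4,1) (4,2)

Answer: 14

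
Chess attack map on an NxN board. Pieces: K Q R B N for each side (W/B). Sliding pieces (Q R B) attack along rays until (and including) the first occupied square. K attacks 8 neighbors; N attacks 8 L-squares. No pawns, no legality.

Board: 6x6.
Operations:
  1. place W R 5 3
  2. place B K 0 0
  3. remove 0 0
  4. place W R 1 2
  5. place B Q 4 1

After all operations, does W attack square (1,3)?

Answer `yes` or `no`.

Answer: yes

Derivation:
Op 1: place WR@(5,3)
Op 2: place BK@(0,0)
Op 3: remove (0,0)
Op 4: place WR@(1,2)
Op 5: place BQ@(4,1)
Per-piece attacks for W:
  WR@(1,2): attacks (1,3) (1,4) (1,5) (1,1) (1,0) (2,2) (3,2) (4,2) (5,2) (0,2)
  WR@(5,3): attacks (5,4) (5,5) (5,2) (5,1) (5,0) (4,3) (3,3) (2,3) (1,3) (0,3)
W attacks (1,3): yes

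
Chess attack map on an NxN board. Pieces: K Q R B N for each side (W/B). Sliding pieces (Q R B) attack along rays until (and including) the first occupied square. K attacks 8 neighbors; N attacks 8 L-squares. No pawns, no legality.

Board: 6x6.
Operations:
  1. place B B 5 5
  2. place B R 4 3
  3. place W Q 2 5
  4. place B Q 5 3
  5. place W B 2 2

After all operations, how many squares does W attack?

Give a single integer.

Op 1: place BB@(5,5)
Op 2: place BR@(4,3)
Op 3: place WQ@(2,5)
Op 4: place BQ@(5,3)
Op 5: place WB@(2,2)
Per-piece attacks for W:
  WB@(2,2): attacks (3,3) (4,4) (5,5) (3,1) (4,0) (1,3) (0,4) (1,1) (0,0) [ray(1,1) blocked at (5,5)]
  WQ@(2,5): attacks (2,4) (2,3) (2,2) (3,5) (4,5) (5,5) (1,5) (0,5) (3,4) (4,3) (1,4) (0,3) [ray(0,-1) blocked at (2,2); ray(1,0) blocked at (5,5); ray(1,-1) blocked at (4,3)]
Union (20 distinct): (0,0) (0,3) (0,4) (0,5) (1,1) (1,3) (1,4) (1,5) (2,2) (2,3) (2,4) (3,1) (3,3) (3,4) (3,5) (4,0) (4,3) (4,4) (4,5) (5,5)

Answer: 20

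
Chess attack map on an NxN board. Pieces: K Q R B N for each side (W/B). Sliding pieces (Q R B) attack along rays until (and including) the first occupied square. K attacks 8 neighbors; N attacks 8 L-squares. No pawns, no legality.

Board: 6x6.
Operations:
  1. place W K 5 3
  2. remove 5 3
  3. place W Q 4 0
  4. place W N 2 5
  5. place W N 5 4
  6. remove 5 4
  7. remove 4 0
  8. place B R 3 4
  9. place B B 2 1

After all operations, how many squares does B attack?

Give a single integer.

Answer: 14

Derivation:
Op 1: place WK@(5,3)
Op 2: remove (5,3)
Op 3: place WQ@(4,0)
Op 4: place WN@(2,5)
Op 5: place WN@(5,4)
Op 6: remove (5,4)
Op 7: remove (4,0)
Op 8: place BR@(3,4)
Op 9: place BB@(2,1)
Per-piece attacks for B:
  BB@(2,1): attacks (3,2) (4,3) (5,4) (3,0) (1,2) (0,3) (1,0)
  BR@(3,4): attacks (3,5) (3,3) (3,2) (3,1) (3,0) (4,4) (5,4) (2,4) (1,4) (0,4)
Union (14 distinct): (0,3) (0,4) (1,0) (1,2) (1,4) (2,4) (3,0) (3,1) (3,2) (3,3) (3,5) (4,3) (4,4) (5,4)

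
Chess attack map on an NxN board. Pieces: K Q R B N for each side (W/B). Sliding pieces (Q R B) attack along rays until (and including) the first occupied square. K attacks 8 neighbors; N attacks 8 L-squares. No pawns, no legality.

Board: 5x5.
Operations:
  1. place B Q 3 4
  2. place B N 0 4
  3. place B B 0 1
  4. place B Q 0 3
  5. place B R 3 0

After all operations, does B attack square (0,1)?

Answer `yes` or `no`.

Answer: yes

Derivation:
Op 1: place BQ@(3,4)
Op 2: place BN@(0,4)
Op 3: place BB@(0,1)
Op 4: place BQ@(0,3)
Op 5: place BR@(3,0)
Per-piece attacks for B:
  BB@(0,1): attacks (1,2) (2,3) (3,4) (1,0) [ray(1,1) blocked at (3,4)]
  BQ@(0,3): attacks (0,4) (0,2) (0,1) (1,3) (2,3) (3,3) (4,3) (1,4) (1,2) (2,1) (3,0) [ray(0,1) blocked at (0,4); ray(0,-1) blocked at (0,1); ray(1,-1) blocked at (3,0)]
  BN@(0,4): attacks (1,2) (2,3)
  BR@(3,0): attacks (3,1) (3,2) (3,3) (3,4) (4,0) (2,0) (1,0) (0,0) [ray(0,1) blocked at (3,4)]
  BQ@(3,4): attacks (3,3) (3,2) (3,1) (3,0) (4,4) (2,4) (1,4) (0,4) (4,3) (2,3) (1,2) (0,1) [ray(0,-1) blocked at (3,0); ray(-1,0) blocked at (0,4); ray(-1,-1) blocked at (0,1)]
B attacks (0,1): yes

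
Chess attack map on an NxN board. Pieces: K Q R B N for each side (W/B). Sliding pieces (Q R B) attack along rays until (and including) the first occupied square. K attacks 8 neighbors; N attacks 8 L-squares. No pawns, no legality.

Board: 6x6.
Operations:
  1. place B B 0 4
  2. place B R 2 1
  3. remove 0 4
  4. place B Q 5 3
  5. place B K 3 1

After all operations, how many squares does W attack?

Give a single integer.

Op 1: place BB@(0,4)
Op 2: place BR@(2,1)
Op 3: remove (0,4)
Op 4: place BQ@(5,3)
Op 5: place BK@(3,1)
Per-piece attacks for W:
Union (0 distinct): (none)

Answer: 0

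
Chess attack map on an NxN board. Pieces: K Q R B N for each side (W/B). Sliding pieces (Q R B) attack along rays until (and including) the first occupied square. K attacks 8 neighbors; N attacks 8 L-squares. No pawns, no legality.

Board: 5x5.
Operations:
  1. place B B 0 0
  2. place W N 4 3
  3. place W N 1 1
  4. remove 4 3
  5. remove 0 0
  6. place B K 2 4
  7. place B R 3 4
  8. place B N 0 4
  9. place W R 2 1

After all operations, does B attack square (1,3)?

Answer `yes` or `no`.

Op 1: place BB@(0,0)
Op 2: place WN@(4,3)
Op 3: place WN@(1,1)
Op 4: remove (4,3)
Op 5: remove (0,0)
Op 6: place BK@(2,4)
Op 7: place BR@(3,4)
Op 8: place BN@(0,4)
Op 9: place WR@(2,1)
Per-piece attacks for B:
  BN@(0,4): attacks (1,2) (2,3)
  BK@(2,4): attacks (2,3) (3,4) (1,4) (3,3) (1,3)
  BR@(3,4): attacks (3,3) (3,2) (3,1) (3,0) (4,4) (2,4) [ray(-1,0) blocked at (2,4)]
B attacks (1,3): yes

Answer: yes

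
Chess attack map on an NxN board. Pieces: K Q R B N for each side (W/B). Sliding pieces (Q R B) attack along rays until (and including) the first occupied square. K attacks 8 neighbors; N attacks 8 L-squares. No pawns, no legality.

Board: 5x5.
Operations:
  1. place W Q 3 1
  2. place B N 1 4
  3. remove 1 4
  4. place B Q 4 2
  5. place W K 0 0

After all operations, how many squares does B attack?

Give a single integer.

Answer: 11

Derivation:
Op 1: place WQ@(3,1)
Op 2: place BN@(1,4)
Op 3: remove (1,4)
Op 4: place BQ@(4,2)
Op 5: place WK@(0,0)
Per-piece attacks for B:
  BQ@(4,2): attacks (4,3) (4,4) (4,1) (4,0) (3,2) (2,2) (1,2) (0,2) (3,3) (2,4) (3,1) [ray(-1,-1) blocked at (3,1)]
Union (11 distinct): (0,2) (1,2) (2,2) (2,4) (3,1) (3,2) (3,3) (4,0) (4,1) (4,3) (4,4)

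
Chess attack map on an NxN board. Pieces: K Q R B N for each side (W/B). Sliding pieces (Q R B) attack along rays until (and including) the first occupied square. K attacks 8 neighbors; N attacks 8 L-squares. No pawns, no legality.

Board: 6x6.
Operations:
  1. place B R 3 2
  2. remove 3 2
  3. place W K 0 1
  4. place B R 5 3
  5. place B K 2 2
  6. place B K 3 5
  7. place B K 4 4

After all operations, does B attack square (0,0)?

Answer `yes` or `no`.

Answer: no

Derivation:
Op 1: place BR@(3,2)
Op 2: remove (3,2)
Op 3: place WK@(0,1)
Op 4: place BR@(5,3)
Op 5: place BK@(2,2)
Op 6: place BK@(3,5)
Op 7: place BK@(4,4)
Per-piece attacks for B:
  BK@(2,2): attacks (2,3) (2,1) (3,2) (1,2) (3,3) (3,1) (1,3) (1,1)
  BK@(3,5): attacks (3,4) (4,5) (2,5) (4,4) (2,4)
  BK@(4,4): attacks (4,5) (4,3) (5,4) (3,4) (5,5) (5,3) (3,5) (3,3)
  BR@(5,3): attacks (5,4) (5,5) (5,2) (5,1) (5,0) (4,3) (3,3) (2,3) (1,3) (0,3)
B attacks (0,0): no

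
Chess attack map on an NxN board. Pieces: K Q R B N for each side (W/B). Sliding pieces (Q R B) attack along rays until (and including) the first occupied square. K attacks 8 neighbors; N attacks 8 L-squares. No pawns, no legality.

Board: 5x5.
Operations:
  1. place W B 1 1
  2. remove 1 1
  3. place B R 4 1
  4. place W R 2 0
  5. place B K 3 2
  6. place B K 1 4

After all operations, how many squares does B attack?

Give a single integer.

Op 1: place WB@(1,1)
Op 2: remove (1,1)
Op 3: place BR@(4,1)
Op 4: place WR@(2,0)
Op 5: place BK@(3,2)
Op 6: place BK@(1,4)
Per-piece attacks for B:
  BK@(1,4): attacks (1,3) (2,4) (0,4) (2,3) (0,3)
  BK@(3,2): attacks (3,3) (3,1) (4,2) (2,2) (4,3) (4,1) (2,3) (2,1)
  BR@(4,1): attacks (4,2) (4,3) (4,4) (4,0) (3,1) (2,1) (1,1) (0,1)
Union (16 distinct): (0,1) (0,3) (0,4) (1,1) (1,3) (2,1) (2,2) (2,3) (2,4) (3,1) (3,3) (4,0) (4,1) (4,2) (4,3) (4,4)

Answer: 16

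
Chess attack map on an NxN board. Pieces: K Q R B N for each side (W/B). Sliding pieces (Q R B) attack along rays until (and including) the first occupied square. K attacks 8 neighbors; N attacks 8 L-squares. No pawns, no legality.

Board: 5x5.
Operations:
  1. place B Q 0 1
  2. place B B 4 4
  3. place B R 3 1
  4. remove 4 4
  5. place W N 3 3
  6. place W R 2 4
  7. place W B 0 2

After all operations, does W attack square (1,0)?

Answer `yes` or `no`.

Op 1: place BQ@(0,1)
Op 2: place BB@(4,4)
Op 3: place BR@(3,1)
Op 4: remove (4,4)
Op 5: place WN@(3,3)
Op 6: place WR@(2,4)
Op 7: place WB@(0,2)
Per-piece attacks for W:
  WB@(0,2): attacks (1,3) (2,4) (1,1) (2,0) [ray(1,1) blocked at (2,4)]
  WR@(2,4): attacks (2,3) (2,2) (2,1) (2,0) (3,4) (4,4) (1,4) (0,4)
  WN@(3,3): attacks (1,4) (4,1) (2,1) (1,2)
W attacks (1,0): no

Answer: no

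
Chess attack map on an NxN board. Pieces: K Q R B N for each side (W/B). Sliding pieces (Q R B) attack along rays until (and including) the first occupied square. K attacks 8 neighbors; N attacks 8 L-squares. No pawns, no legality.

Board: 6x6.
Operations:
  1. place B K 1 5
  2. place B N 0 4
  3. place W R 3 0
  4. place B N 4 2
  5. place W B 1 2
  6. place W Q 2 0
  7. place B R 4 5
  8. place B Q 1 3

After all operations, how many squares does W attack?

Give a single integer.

Answer: 22

Derivation:
Op 1: place BK@(1,5)
Op 2: place BN@(0,4)
Op 3: place WR@(3,0)
Op 4: place BN@(4,2)
Op 5: place WB@(1,2)
Op 6: place WQ@(2,0)
Op 7: place BR@(4,5)
Op 8: place BQ@(1,3)
Per-piece attacks for W:
  WB@(1,2): attacks (2,3) (3,4) (4,5) (2,1) (3,0) (0,3) (0,1) [ray(1,1) blocked at (4,5); ray(1,-1) blocked at (3,0)]
  WQ@(2,0): attacks (2,1) (2,2) (2,3) (2,4) (2,5) (3,0) (1,0) (0,0) (3,1) (4,2) (1,1) (0,2) [ray(1,0) blocked at (3,0); ray(1,1) blocked at (4,2)]
  WR@(3,0): attacks (3,1) (3,2) (3,3) (3,4) (3,5) (4,0) (5,0) (2,0) [ray(-1,0) blocked at (2,0)]
Union (22 distinct): (0,0) (0,1) (0,2) (0,3) (1,0) (1,1) (2,0) (2,1) (2,2) (2,3) (2,4) (2,5) (3,0) (3,1) (3,2) (3,3) (3,4) (3,5) (4,0) (4,2) (4,5) (5,0)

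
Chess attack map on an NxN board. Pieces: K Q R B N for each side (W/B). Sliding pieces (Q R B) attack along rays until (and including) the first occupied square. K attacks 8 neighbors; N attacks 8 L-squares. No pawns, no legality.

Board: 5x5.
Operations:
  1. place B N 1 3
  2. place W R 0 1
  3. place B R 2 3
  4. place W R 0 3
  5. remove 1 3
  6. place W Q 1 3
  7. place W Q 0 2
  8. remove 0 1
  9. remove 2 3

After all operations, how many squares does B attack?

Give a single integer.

Op 1: place BN@(1,3)
Op 2: place WR@(0,1)
Op 3: place BR@(2,3)
Op 4: place WR@(0,3)
Op 5: remove (1,3)
Op 6: place WQ@(1,3)
Op 7: place WQ@(0,2)
Op 8: remove (0,1)
Op 9: remove (2,3)
Per-piece attacks for B:
Union (0 distinct): (none)

Answer: 0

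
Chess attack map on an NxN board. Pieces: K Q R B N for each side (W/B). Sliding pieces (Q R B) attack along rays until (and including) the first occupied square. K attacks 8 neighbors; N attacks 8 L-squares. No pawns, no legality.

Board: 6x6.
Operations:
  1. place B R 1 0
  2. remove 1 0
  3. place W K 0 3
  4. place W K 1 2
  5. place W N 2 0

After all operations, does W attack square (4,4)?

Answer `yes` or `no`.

Op 1: place BR@(1,0)
Op 2: remove (1,0)
Op 3: place WK@(0,3)
Op 4: place WK@(1,2)
Op 5: place WN@(2,0)
Per-piece attacks for W:
  WK@(0,3): attacks (0,4) (0,2) (1,3) (1,4) (1,2)
  WK@(1,2): attacks (1,3) (1,1) (2,2) (0,2) (2,3) (2,1) (0,3) (0,1)
  WN@(2,0): attacks (3,2) (4,1) (1,2) (0,1)
W attacks (4,4): no

Answer: no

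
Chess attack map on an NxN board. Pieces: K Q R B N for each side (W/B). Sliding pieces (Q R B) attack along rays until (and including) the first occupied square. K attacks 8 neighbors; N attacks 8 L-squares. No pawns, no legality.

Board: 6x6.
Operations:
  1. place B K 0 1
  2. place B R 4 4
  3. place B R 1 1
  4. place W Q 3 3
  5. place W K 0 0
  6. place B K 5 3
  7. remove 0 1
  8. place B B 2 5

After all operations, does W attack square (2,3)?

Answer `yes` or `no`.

Answer: yes

Derivation:
Op 1: place BK@(0,1)
Op 2: place BR@(4,4)
Op 3: place BR@(1,1)
Op 4: place WQ@(3,3)
Op 5: place WK@(0,0)
Op 6: place BK@(5,3)
Op 7: remove (0,1)
Op 8: place BB@(2,5)
Per-piece attacks for W:
  WK@(0,0): attacks (0,1) (1,0) (1,1)
  WQ@(3,3): attacks (3,4) (3,5) (3,2) (3,1) (3,0) (4,3) (5,3) (2,3) (1,3) (0,3) (4,4) (4,2) (5,1) (2,4) (1,5) (2,2) (1,1) [ray(1,0) blocked at (5,3); ray(1,1) blocked at (4,4); ray(-1,-1) blocked at (1,1)]
W attacks (2,3): yes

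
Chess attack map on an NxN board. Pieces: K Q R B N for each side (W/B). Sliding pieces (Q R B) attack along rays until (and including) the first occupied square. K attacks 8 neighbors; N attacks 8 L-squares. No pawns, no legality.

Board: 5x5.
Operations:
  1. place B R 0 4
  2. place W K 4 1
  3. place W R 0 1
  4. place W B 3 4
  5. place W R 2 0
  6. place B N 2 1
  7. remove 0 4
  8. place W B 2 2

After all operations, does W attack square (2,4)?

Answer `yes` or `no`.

Answer: no

Derivation:
Op 1: place BR@(0,4)
Op 2: place WK@(4,1)
Op 3: place WR@(0,1)
Op 4: place WB@(3,4)
Op 5: place WR@(2,0)
Op 6: place BN@(2,1)
Op 7: remove (0,4)
Op 8: place WB@(2,2)
Per-piece attacks for W:
  WR@(0,1): attacks (0,2) (0,3) (0,4) (0,0) (1,1) (2,1) [ray(1,0) blocked at (2,1)]
  WR@(2,0): attacks (2,1) (3,0) (4,0) (1,0) (0,0) [ray(0,1) blocked at (2,1)]
  WB@(2,2): attacks (3,3) (4,4) (3,1) (4,0) (1,3) (0,4) (1,1) (0,0)
  WB@(3,4): attacks (4,3) (2,3) (1,2) (0,1) [ray(-1,-1) blocked at (0,1)]
  WK@(4,1): attacks (4,2) (4,0) (3,1) (3,2) (3,0)
W attacks (2,4): no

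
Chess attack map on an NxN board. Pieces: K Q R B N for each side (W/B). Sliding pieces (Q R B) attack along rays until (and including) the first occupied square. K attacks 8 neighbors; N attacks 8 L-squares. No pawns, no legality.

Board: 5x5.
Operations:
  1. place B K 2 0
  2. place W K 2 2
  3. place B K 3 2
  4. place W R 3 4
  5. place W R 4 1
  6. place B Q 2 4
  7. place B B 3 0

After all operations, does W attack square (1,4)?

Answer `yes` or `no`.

Op 1: place BK@(2,0)
Op 2: place WK@(2,2)
Op 3: place BK@(3,2)
Op 4: place WR@(3,4)
Op 5: place WR@(4,1)
Op 6: place BQ@(2,4)
Op 7: place BB@(3,0)
Per-piece attacks for W:
  WK@(2,2): attacks (2,3) (2,1) (3,2) (1,2) (3,3) (3,1) (1,3) (1,1)
  WR@(3,4): attacks (3,3) (3,2) (4,4) (2,4) [ray(0,-1) blocked at (3,2); ray(-1,0) blocked at (2,4)]
  WR@(4,1): attacks (4,2) (4,3) (4,4) (4,0) (3,1) (2,1) (1,1) (0,1)
W attacks (1,4): no

Answer: no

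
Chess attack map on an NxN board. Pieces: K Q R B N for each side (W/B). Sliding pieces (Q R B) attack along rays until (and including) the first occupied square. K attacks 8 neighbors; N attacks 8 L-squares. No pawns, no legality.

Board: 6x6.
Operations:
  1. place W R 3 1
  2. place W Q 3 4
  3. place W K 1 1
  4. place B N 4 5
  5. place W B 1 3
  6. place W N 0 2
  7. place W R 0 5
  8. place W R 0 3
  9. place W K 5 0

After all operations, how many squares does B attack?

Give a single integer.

Op 1: place WR@(3,1)
Op 2: place WQ@(3,4)
Op 3: place WK@(1,1)
Op 4: place BN@(4,5)
Op 5: place WB@(1,3)
Op 6: place WN@(0,2)
Op 7: place WR@(0,5)
Op 8: place WR@(0,3)
Op 9: place WK@(5,0)
Per-piece attacks for B:
  BN@(4,5): attacks (5,3) (3,3) (2,4)
Union (3 distinct): (2,4) (3,3) (5,3)

Answer: 3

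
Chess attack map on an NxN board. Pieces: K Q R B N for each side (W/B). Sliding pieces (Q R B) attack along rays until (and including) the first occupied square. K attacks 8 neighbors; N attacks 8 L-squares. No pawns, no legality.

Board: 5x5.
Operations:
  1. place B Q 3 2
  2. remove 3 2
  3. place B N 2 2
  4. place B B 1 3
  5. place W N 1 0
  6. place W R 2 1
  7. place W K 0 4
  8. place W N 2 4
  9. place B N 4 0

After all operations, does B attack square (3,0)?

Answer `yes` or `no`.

Op 1: place BQ@(3,2)
Op 2: remove (3,2)
Op 3: place BN@(2,2)
Op 4: place BB@(1,3)
Op 5: place WN@(1,0)
Op 6: place WR@(2,1)
Op 7: place WK@(0,4)
Op 8: place WN@(2,4)
Op 9: place BN@(4,0)
Per-piece attacks for B:
  BB@(1,3): attacks (2,4) (2,2) (0,4) (0,2) [ray(1,1) blocked at (2,4); ray(1,-1) blocked at (2,2); ray(-1,1) blocked at (0,4)]
  BN@(2,2): attacks (3,4) (4,3) (1,4) (0,3) (3,0) (4,1) (1,0) (0,1)
  BN@(4,0): attacks (3,2) (2,1)
B attacks (3,0): yes

Answer: yes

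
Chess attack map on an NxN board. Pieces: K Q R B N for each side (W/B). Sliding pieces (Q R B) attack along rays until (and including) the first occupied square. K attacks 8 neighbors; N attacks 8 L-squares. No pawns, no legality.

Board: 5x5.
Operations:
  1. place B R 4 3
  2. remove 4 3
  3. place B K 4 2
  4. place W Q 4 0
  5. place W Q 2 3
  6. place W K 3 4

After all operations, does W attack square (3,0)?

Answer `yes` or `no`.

Op 1: place BR@(4,3)
Op 2: remove (4,3)
Op 3: place BK@(4,2)
Op 4: place WQ@(4,0)
Op 5: place WQ@(2,3)
Op 6: place WK@(3,4)
Per-piece attacks for W:
  WQ@(2,3): attacks (2,4) (2,2) (2,1) (2,0) (3,3) (4,3) (1,3) (0,3) (3,4) (3,2) (4,1) (1,4) (1,2) (0,1) [ray(1,1) blocked at (3,4)]
  WK@(3,4): attacks (3,3) (4,4) (2,4) (4,3) (2,3)
  WQ@(4,0): attacks (4,1) (4,2) (3,0) (2,0) (1,0) (0,0) (3,1) (2,2) (1,3) (0,4) [ray(0,1) blocked at (4,2)]
W attacks (3,0): yes

Answer: yes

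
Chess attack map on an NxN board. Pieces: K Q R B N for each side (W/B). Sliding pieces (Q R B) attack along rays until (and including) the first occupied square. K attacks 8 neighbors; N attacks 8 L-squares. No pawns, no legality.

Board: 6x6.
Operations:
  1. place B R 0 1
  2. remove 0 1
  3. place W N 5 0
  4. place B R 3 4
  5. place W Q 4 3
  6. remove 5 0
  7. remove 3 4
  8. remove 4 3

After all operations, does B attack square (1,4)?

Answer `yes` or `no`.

Op 1: place BR@(0,1)
Op 2: remove (0,1)
Op 3: place WN@(5,0)
Op 4: place BR@(3,4)
Op 5: place WQ@(4,3)
Op 6: remove (5,0)
Op 7: remove (3,4)
Op 8: remove (4,3)
Per-piece attacks for B:
B attacks (1,4): no

Answer: no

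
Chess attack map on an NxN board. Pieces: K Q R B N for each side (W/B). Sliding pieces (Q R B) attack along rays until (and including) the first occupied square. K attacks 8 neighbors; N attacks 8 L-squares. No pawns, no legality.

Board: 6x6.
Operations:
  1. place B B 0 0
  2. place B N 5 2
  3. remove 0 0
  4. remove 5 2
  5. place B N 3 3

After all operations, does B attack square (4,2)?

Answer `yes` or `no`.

Op 1: place BB@(0,0)
Op 2: place BN@(5,2)
Op 3: remove (0,0)
Op 4: remove (5,2)
Op 5: place BN@(3,3)
Per-piece attacks for B:
  BN@(3,3): attacks (4,5) (5,4) (2,5) (1,4) (4,1) (5,2) (2,1) (1,2)
B attacks (4,2): no

Answer: no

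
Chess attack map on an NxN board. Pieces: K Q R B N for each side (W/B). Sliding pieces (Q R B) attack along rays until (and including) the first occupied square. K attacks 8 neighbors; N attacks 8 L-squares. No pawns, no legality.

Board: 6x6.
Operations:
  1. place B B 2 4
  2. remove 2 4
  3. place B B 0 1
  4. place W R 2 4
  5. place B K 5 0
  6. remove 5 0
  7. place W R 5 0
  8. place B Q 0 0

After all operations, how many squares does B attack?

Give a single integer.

Op 1: place BB@(2,4)
Op 2: remove (2,4)
Op 3: place BB@(0,1)
Op 4: place WR@(2,4)
Op 5: place BK@(5,0)
Op 6: remove (5,0)
Op 7: place WR@(5,0)
Op 8: place BQ@(0,0)
Per-piece attacks for B:
  BQ@(0,0): attacks (0,1) (1,0) (2,0) (3,0) (4,0) (5,0) (1,1) (2,2) (3,3) (4,4) (5,5) [ray(0,1) blocked at (0,1); ray(1,0) blocked at (5,0)]
  BB@(0,1): attacks (1,2) (2,3) (3,4) (4,5) (1,0)
Union (15 distinct): (0,1) (1,0) (1,1) (1,2) (2,0) (2,2) (2,3) (3,0) (3,3) (3,4) (4,0) (4,4) (4,5) (5,0) (5,5)

Answer: 15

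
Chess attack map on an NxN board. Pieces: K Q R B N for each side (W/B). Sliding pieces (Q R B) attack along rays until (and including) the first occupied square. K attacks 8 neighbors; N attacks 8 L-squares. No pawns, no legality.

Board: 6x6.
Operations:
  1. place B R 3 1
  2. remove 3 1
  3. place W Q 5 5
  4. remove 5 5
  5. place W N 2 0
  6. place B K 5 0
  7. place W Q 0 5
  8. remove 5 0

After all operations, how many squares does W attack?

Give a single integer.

Answer: 16

Derivation:
Op 1: place BR@(3,1)
Op 2: remove (3,1)
Op 3: place WQ@(5,5)
Op 4: remove (5,5)
Op 5: place WN@(2,0)
Op 6: place BK@(5,0)
Op 7: place WQ@(0,5)
Op 8: remove (5,0)
Per-piece attacks for W:
  WQ@(0,5): attacks (0,4) (0,3) (0,2) (0,1) (0,0) (1,5) (2,5) (3,5) (4,5) (5,5) (1,4) (2,3) (3,2) (4,1) (5,0)
  WN@(2,0): attacks (3,2) (4,1) (1,2) (0,1)
Union (16 distinct): (0,0) (0,1) (0,2) (0,3) (0,4) (1,2) (1,4) (1,5) (2,3) (2,5) (3,2) (3,5) (4,1) (4,5) (5,0) (5,5)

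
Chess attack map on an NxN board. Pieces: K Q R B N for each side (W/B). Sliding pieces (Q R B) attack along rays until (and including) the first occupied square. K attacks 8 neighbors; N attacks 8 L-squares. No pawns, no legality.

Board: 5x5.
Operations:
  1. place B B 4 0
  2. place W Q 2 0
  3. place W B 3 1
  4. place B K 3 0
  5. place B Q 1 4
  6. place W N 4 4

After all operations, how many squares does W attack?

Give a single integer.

Answer: 16

Derivation:
Op 1: place BB@(4,0)
Op 2: place WQ@(2,0)
Op 3: place WB@(3,1)
Op 4: place BK@(3,0)
Op 5: place BQ@(1,4)
Op 6: place WN@(4,4)
Per-piece attacks for W:
  WQ@(2,0): attacks (2,1) (2,2) (2,3) (2,4) (3,0) (1,0) (0,0) (3,1) (1,1) (0,2) [ray(1,0) blocked at (3,0); ray(1,1) blocked at (3,1)]
  WB@(3,1): attacks (4,2) (4,0) (2,2) (1,3) (0,4) (2,0) [ray(1,-1) blocked at (4,0); ray(-1,-1) blocked at (2,0)]
  WN@(4,4): attacks (3,2) (2,3)
Union (16 distinct): (0,0) (0,2) (0,4) (1,0) (1,1) (1,3) (2,0) (2,1) (2,2) (2,3) (2,4) (3,0) (3,1) (3,2) (4,0) (4,2)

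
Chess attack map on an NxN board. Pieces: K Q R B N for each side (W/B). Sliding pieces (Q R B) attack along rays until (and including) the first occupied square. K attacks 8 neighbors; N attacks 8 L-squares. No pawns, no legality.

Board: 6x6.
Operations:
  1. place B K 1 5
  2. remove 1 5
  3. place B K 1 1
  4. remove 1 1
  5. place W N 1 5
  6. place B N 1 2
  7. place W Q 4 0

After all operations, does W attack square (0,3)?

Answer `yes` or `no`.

Op 1: place BK@(1,5)
Op 2: remove (1,5)
Op 3: place BK@(1,1)
Op 4: remove (1,1)
Op 5: place WN@(1,5)
Op 6: place BN@(1,2)
Op 7: place WQ@(4,0)
Per-piece attacks for W:
  WN@(1,5): attacks (2,3) (3,4) (0,3)
  WQ@(4,0): attacks (4,1) (4,2) (4,3) (4,4) (4,5) (5,0) (3,0) (2,0) (1,0) (0,0) (5,1) (3,1) (2,2) (1,3) (0,4)
W attacks (0,3): yes

Answer: yes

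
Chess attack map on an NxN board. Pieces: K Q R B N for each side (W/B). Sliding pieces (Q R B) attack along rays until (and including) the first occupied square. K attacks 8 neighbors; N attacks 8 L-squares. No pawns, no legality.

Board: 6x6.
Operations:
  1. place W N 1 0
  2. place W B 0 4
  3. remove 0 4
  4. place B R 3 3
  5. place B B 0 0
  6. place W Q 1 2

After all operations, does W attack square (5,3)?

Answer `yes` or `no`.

Answer: no

Derivation:
Op 1: place WN@(1,0)
Op 2: place WB@(0,4)
Op 3: remove (0,4)
Op 4: place BR@(3,3)
Op 5: place BB@(0,0)
Op 6: place WQ@(1,2)
Per-piece attacks for W:
  WN@(1,0): attacks (2,2) (3,1) (0,2)
  WQ@(1,2): attacks (1,3) (1,4) (1,5) (1,1) (1,0) (2,2) (3,2) (4,2) (5,2) (0,2) (2,3) (3,4) (4,5) (2,1) (3,0) (0,3) (0,1) [ray(0,-1) blocked at (1,0)]
W attacks (5,3): no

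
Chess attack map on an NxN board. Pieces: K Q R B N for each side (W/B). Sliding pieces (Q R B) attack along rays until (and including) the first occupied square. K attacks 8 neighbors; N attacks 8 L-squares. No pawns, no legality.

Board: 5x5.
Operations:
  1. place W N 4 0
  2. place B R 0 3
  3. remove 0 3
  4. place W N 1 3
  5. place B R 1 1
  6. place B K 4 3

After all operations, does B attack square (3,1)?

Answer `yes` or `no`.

Answer: yes

Derivation:
Op 1: place WN@(4,0)
Op 2: place BR@(0,3)
Op 3: remove (0,3)
Op 4: place WN@(1,3)
Op 5: place BR@(1,1)
Op 6: place BK@(4,3)
Per-piece attacks for B:
  BR@(1,1): attacks (1,2) (1,3) (1,0) (2,1) (3,1) (4,1) (0,1) [ray(0,1) blocked at (1,3)]
  BK@(4,3): attacks (4,4) (4,2) (3,3) (3,4) (3,2)
B attacks (3,1): yes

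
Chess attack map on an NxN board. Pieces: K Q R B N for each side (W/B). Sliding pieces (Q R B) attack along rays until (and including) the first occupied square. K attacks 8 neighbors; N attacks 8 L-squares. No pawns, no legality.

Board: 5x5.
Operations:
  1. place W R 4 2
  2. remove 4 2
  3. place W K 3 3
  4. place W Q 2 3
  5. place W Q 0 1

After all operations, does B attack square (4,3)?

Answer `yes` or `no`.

Answer: no

Derivation:
Op 1: place WR@(4,2)
Op 2: remove (4,2)
Op 3: place WK@(3,3)
Op 4: place WQ@(2,3)
Op 5: place WQ@(0,1)
Per-piece attacks for B:
B attacks (4,3): no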